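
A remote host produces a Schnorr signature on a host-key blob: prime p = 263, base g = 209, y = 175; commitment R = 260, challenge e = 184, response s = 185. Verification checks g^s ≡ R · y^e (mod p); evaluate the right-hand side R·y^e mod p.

135

175^184 mod 263 = 218
R · y^e ≡ 260·218 = 56680 ≡ 135 (mod 263)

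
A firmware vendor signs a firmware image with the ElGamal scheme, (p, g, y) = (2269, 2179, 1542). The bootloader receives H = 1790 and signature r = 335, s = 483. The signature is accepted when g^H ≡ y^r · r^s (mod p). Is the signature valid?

Left side g^H mod p:
2179^2 = 4748041 ≡ 1293
2179^4 ≡ 1293^2 = 1671849 ≡ 1865
2179^8 ≡ 1865^2 = 3478225 ≡ 2117
2179^16 ≡ 2117^2 = 4481689 ≡ 414
2179^32 ≡ 414^2 = 171396 ≡ 1221
2179^64 ≡ 1221^2 = 1490841 ≡ 108
2179^128 ≡ 108^2 = 11664 ≡ 319
2179^256 ≡ 319^2 = 101761 ≡ 1925
2179^512 ≡ 1925^2 = 3705625 ≡ 348
2179^1024 ≡ 348^2 = 121104 ≡ 847
1790 = 1024 + 512 + 128 + 64 + 32 + 16 + 8 + 4 + 2, so 2179^1790 ≡ 847·348·319·108·1221·414·2117·1865·1293 ≡ 1896 (mod 2269)
Right side y^r · r^s mod p:
1542^2 = 2377764 ≡ 2121
1542^4 ≡ 2121^2 = 4498641 ≡ 1483
1542^8 ≡ 1483^2 = 2199289 ≡ 628
1542^16 ≡ 628^2 = 394384 ≡ 1847
1542^32 ≡ 1847^2 = 3411409 ≡ 1102
1542^64 ≡ 1102^2 = 1214404 ≡ 489
1542^128 ≡ 489^2 = 239121 ≡ 876
1542^256 ≡ 876^2 = 767376 ≡ 454
335 = 256 + 64 + 8 + 4 + 2 + 1, so 1542^335 ≡ 454·489·628·1483·2121·1542 ≡ 171 (mod 2269)
335^2 = 112225 ≡ 1044
335^4 ≡ 1044^2 = 1089936 ≡ 816
335^8 ≡ 816^2 = 665856 ≡ 1039
335^16 ≡ 1039^2 = 1079521 ≡ 1746
335^32 ≡ 1746^2 = 3048516 ≡ 1249
335^64 ≡ 1249^2 = 1560001 ≡ 1198
335^128 ≡ 1198^2 = 1435204 ≡ 1196
335^256 ≡ 1196^2 = 1430416 ≡ 946
483 = 256 + 128 + 64 + 32 + 2 + 1, so 335^483 ≡ 946·1196·1198·1249·1044·335 ≡ 648 (mod 2269)
171·648 = 110808 ≡ 1896 (mod 2269)
1896 ≡ 1896 (mod 2269), so the signature is genuine.

valid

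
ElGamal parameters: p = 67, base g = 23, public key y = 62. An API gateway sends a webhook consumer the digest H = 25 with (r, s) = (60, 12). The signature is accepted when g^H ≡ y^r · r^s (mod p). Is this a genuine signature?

forged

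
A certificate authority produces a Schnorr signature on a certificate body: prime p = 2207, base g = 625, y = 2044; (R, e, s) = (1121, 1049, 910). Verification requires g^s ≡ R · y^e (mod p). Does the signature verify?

verifies

g^s mod p:
Squares mod 2207: 625^1≡625, 625^2≡2193, 625^4≡196, 625^8≡897, 625^16≡1261, 625^32≡1081, 625^64≡1058, 625^128≡415, 625^256≡79, 625^512≡1827
910 = 512 + 256 + 128 + 8 + 4 + 2, so 625^910 ≡ 1827·79·415·897·196·2193 ≡ 340 (mod 2207)
R · y^e mod p:
Squares mod 2207: 2044^1≡2044, 2044^2≡85, 2044^4≡604, 2044^8≡661, 2044^16≡2142, 2044^32≡2018, 2044^64≡409, 2044^128≡1756, 2044^256≡357, 2044^512≡1650, 2044^1024≡1269
1049 = 1024 + 16 + 8 + 1, so 2044^1049 ≡ 1269·2142·661·2044 ≡ 650 (mod 2207)
1121·650 = 728650 ≡ 340 (mod 2207)
340 ≡ 340 (mod 2207); signature holds.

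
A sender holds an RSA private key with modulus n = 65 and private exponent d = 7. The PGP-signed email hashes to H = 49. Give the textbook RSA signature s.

Squares mod 65: H^1≡49, H^2≡61, H^4≡16
7 = 4 + 2 + 1, so H^7 ≡ 16·61·49 ≡ 49 (mod 65)

49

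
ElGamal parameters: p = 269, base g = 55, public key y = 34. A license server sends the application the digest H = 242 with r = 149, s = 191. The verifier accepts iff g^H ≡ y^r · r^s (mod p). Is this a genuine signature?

forged

Left side g^H mod p:
Squares mod 269: 55^1≡55, 55^2≡66, 55^4≡52, 55^8≡14, 55^16≡196, 55^32≡218, 55^64≡180, 55^128≡120
242 = 128 + 64 + 32 + 16 + 2, so 55^242 ≡ 120·180·218·196·66 ≡ 265 (mod 269)
Right side y^r · r^s mod p:
Squares mod 269: 34^1≡34, 34^2≡80, 34^4≡213, 34^8≡177, 34^16≡125, 34^32≡23, 34^64≡260, 34^128≡81
149 = 128 + 16 + 4 + 1, so 34^149 ≡ 81·125·213·34 ≡ 154 (mod 269)
Squares mod 269: 149^1≡149, 149^2≡143, 149^4≡5, 149^8≡25, 149^16≡87, 149^32≡37, 149^64≡24, 149^128≡38
191 = 128 + 32 + 16 + 8 + 4 + 2 + 1, so 149^191 ≡ 38·37·87·25·5·143·149 ≡ 100 (mod 269)
154·100 = 15400 ≡ 67 (mod 269)
265 ≠ 67, so verification fails.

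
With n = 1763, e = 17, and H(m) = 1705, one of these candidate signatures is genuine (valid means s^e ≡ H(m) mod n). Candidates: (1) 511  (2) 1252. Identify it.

2

Candidate 1: Squares mod 1763: 511^1≡511, 511^2≡197, 511^4≡23, 511^8≡529, 511^16≡1287; 17 = 16 + 1, so 511^17 ≡ 1287·511 ≡ 58 (mod 1763)
Candidate 2: Squares mod 1763: 1252^1≡1252, 1252^2≡197, 1252^4≡23, 1252^8≡529, 1252^16≡1287; 17 = 16 + 1, so 1252^17 ≡ 1287·1252 ≡ 1705 (mod 1763)
  → matches H(m) = 1705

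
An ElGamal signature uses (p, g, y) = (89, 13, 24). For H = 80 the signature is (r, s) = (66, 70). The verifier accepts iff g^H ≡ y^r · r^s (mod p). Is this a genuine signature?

Left side g^H mod p:
13^80 mod 89 = 32
Right side y^r · r^s mod p:
24^66 mod 89 = 55
66^70 mod 89 = 40
55·40 = 2200 ≡ 64 (mod 89)
32 ≠ 64, so verification fails.

forged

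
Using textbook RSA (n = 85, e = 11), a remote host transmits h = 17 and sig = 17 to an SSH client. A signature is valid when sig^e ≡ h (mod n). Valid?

no

sig^2 ≡ 17^2 = 289 ≡ 34
sig^4 ≡ 34^2 = 1156 ≡ 51
sig^8 ≡ 51^2 = 2601 ≡ 51
11 = 8 + 2 + 1, so sig^11 ≡ 51·34·17 ≡ 68 (mod 85)
The recovered value 68 does not match the digest 17.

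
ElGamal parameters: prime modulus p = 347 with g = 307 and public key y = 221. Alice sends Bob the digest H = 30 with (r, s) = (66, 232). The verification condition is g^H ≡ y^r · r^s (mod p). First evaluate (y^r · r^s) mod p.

221^2 = 48841 ≡ 261
221^4 ≡ 261^2 = 68121 ≡ 109
221^8 ≡ 109^2 = 11881 ≡ 83
221^16 ≡ 83^2 = 6889 ≡ 296
221^32 ≡ 296^2 = 87616 ≡ 172
221^64 ≡ 172^2 = 29584 ≡ 89
66 = 64 + 2, so 221^66 ≡ 89·261 ≡ 327 (mod 347)
66^2 = 4356 ≡ 192
66^4 ≡ 192^2 = 36864 ≡ 82
66^8 ≡ 82^2 = 6724 ≡ 131
66^16 ≡ 131^2 = 17161 ≡ 158
66^32 ≡ 158^2 = 24964 ≡ 327
66^64 ≡ 327^2 = 106929 ≡ 53
66^128 ≡ 53^2 = 2809 ≡ 33
232 = 128 + 64 + 32 + 8, so 66^232 ≡ 33·53·327·131 ≡ 102 (mod 347)
y^r · r^s ≡ 327·102 = 33354 ≡ 42 (mod 347)

42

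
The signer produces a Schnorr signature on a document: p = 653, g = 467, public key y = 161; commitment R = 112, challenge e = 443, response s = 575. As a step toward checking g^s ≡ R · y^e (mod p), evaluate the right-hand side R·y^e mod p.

417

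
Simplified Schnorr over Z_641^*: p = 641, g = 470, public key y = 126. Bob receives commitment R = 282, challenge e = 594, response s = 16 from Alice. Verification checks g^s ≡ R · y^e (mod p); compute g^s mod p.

539

470^2 = 220900 ≡ 396
470^4 ≡ 396^2 = 156816 ≡ 412
470^8 ≡ 412^2 = 169744 ≡ 520
470^16 ≡ 520^2 = 270400 ≡ 539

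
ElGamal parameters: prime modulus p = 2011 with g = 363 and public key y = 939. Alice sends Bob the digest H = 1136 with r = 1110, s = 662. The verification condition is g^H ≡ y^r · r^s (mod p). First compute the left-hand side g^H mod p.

Squares mod 2011: 363^1≡363, 363^2≡1054, 363^4≡844, 363^8≡442, 363^16≡297, 363^32≡1736, 363^64≡1218, 363^128≡1417, 363^256≡911, 363^512≡1389, 363^1024≡772
1136 = 1024 + 64 + 32 + 16, so 363^1136 ≡ 772·1218·1736·297 ≡ 467 (mod 2011)

467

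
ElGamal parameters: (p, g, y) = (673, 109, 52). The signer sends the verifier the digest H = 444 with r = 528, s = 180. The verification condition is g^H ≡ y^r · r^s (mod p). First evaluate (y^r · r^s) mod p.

578

Squares mod 673: 52^1≡52, 52^2≡12, 52^4≡144, 52^8≡546, 52^16≡650, 52^32≡529, 52^64≡546, 52^128≡650, 52^256≡529, 52^512≡546
528 = 512 + 16, so 52^528 ≡ 546·650 ≡ 229 (mod 673)
Squares mod 673: 528^1≡528, 528^2≡162, 528^4≡670, 528^8≡9, 528^16≡81, 528^32≡504, 528^64≡295, 528^128≡208
180 = 128 + 32 + 16 + 4, so 528^180 ≡ 208·504·81·670 ≡ 220 (mod 673)
y^r · r^s ≡ 229·220 = 50380 ≡ 578 (mod 673)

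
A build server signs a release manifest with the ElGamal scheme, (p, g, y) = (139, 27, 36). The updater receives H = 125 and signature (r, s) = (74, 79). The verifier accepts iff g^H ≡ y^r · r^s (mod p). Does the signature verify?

verifies

Left side g^H mod p:
27^2 = 729 ≡ 34
27^4 ≡ 34^2 = 1156 ≡ 44
27^8 ≡ 44^2 = 1936 ≡ 129
27^16 ≡ 129^2 = 16641 ≡ 100
27^32 ≡ 100^2 = 10000 ≡ 131
27^64 ≡ 131^2 = 17161 ≡ 64
125 = 64 + 32 + 16 + 8 + 4 + 1, so 27^125 ≡ 64·131·100·129·44·27 ≡ 62 (mod 139)
Right side y^r · r^s mod p:
36^2 = 1296 ≡ 45
36^4 ≡ 45^2 = 2025 ≡ 79
36^8 ≡ 79^2 = 6241 ≡ 125
36^16 ≡ 125^2 = 15625 ≡ 57
36^32 ≡ 57^2 = 3249 ≡ 52
36^64 ≡ 52^2 = 2704 ≡ 63
74 = 64 + 8 + 2, so 36^74 ≡ 63·125·45 ≡ 64 (mod 139)
74^2 = 5476 ≡ 55
74^4 ≡ 55^2 = 3025 ≡ 106
74^8 ≡ 106^2 = 11236 ≡ 116
74^16 ≡ 116^2 = 13456 ≡ 112
74^32 ≡ 112^2 = 12544 ≡ 34
74^64 ≡ 34^2 = 1156 ≡ 44
79 = 64 + 8 + 4 + 2 + 1, so 74^79 ≡ 44·116·106·55·74 ≡ 14 (mod 139)
64·14 = 896 ≡ 62 (mod 139)
62 ≡ 62 (mod 139), so the signature is genuine.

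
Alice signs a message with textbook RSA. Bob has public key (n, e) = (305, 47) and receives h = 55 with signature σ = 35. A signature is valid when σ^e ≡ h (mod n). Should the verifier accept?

Squares mod 305: σ^1≡35, σ^2≡5, σ^4≡25, σ^8≡15, σ^16≡225, σ^32≡300
47 = 32 + 8 + 4 + 2 + 1, so σ^47 ≡ 300·15·25·5·35 ≡ 55 (mod 305)
Since 55 equals the digest 55, verification succeeds.

accept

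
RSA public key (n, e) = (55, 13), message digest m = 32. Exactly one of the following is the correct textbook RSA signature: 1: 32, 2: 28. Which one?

1

Candidate 1: 32^2 = 1024 ≡ 34; 32^4 ≡ 34^2 = 1156 ≡ 1; 32^8 ≡ 1^2 = 1; 13 = 8 + 4 + 1, so 32^13 ≡ 1·1·32 ≡ 32 (mod 55)
  → matches m = 32
Candidate 2: 28^2 = 784 ≡ 14; 28^4 ≡ 14^2 = 196 ≡ 31; 28^8 ≡ 31^2 = 961 ≡ 26; 13 = 8 + 4 + 1, so 28^13 ≡ 26·31·28 ≡ 18 (mod 55)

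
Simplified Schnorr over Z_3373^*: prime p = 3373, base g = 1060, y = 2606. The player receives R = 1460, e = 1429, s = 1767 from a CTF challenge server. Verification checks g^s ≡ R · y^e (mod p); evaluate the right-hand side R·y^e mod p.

3287

2606^2 = 6791236 ≡ 1387
2606^4 ≡ 1387^2 = 1923769 ≡ 1159
2606^8 ≡ 1159^2 = 1343281 ≡ 827
2606^16 ≡ 827^2 = 683929 ≡ 2583
2606^32 ≡ 2583^2 = 6671889 ≡ 95
2606^64 ≡ 95^2 = 9025 ≡ 2279
2606^128 ≡ 2279^2 = 5193841 ≡ 2794
2606^256 ≡ 2794^2 = 7806436 ≡ 1314
2606^512 ≡ 1314^2 = 1726596 ≡ 2993
2606^1024 ≡ 2993^2 = 8958049 ≡ 2734
1429 = 1024 + 256 + 128 + 16 + 4 + 1, so 2606^1429 ≡ 2734·1314·2794·2583·1159·2606 ≡ 328 (mod 3373)
R · y^e ≡ 1460·328 = 478880 ≡ 3287 (mod 3373)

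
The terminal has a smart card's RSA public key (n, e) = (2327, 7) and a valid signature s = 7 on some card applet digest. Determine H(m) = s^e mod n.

s^2 ≡ 7^2 = 49
s^4 ≡ 49^2 = 2401 ≡ 74
7 = 4 + 2 + 1, so s^7 ≡ 74·49·7 ≡ 2112 (mod 2327)

2112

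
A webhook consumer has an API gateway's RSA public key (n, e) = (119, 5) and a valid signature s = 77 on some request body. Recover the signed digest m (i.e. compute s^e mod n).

s^2 ≡ 77^2 = 5929 ≡ 98
s^4 ≡ 98^2 = 9604 ≡ 84
5 = 4 + 1, so s^5 ≡ 84·77 ≡ 42 (mod 119)

42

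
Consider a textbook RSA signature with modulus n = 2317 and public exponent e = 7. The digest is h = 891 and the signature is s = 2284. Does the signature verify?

verifies

s^2 ≡ 2284^2 = 5216656 ≡ 1089
s^4 ≡ 1089^2 = 1185921 ≡ 1934
7 = 4 + 2 + 1, so s^7 ≡ 1934·1089·2284 ≡ 891 (mod 2317)
891 = h, so the signature checks out.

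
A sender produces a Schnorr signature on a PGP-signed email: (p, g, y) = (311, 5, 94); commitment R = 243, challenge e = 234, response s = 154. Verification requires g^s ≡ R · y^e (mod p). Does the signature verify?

does not verify

g^s mod p:
5^154 mod 311 = 249
R · y^e mod p:
94^234 mod 311 = 84
243·84 = 20412 ≡ 197 (mod 311)
249 ≠ 197; the check fails.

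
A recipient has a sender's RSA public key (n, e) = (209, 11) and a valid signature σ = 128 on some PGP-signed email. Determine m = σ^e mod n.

51

Squares mod 209: σ^1≡128, σ^2≡82, σ^4≡36, σ^8≡42
11 = 8 + 2 + 1, so σ^11 ≡ 42·82·128 ≡ 51 (mod 209)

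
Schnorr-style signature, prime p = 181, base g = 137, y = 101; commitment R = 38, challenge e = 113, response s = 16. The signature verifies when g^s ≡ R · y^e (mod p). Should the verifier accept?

g^s mod p:
137^16 mod 181 = 121
R · y^e mod p:
101^113 mod 181 = 108
38·108 = 4104 ≡ 122 (mod 181)
121 ≠ 122; the check fails.

reject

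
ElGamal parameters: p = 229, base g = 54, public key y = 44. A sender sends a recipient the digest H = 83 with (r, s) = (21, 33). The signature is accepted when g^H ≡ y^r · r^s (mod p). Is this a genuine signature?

forged

Left side g^H mod p:
54^2 = 2916 ≡ 168
54^4 ≡ 168^2 = 28224 ≡ 57
54^8 ≡ 57^2 = 3249 ≡ 43
54^16 ≡ 43^2 = 1849 ≡ 17
54^32 ≡ 17^2 = 289 ≡ 60
54^64 ≡ 60^2 = 3600 ≡ 165
83 = 64 + 16 + 2 + 1, so 54^83 ≡ 165·17·168·54 ≡ 22 (mod 229)
Right side y^r · r^s mod p:
44^2 = 1936 ≡ 104
44^4 ≡ 104^2 = 10816 ≡ 53
44^8 ≡ 53^2 = 2809 ≡ 61
44^16 ≡ 61^2 = 3721 ≡ 57
21 = 16 + 4 + 1, so 44^21 ≡ 57·53·44 ≡ 104 (mod 229)
21^2 = 441 ≡ 212
21^4 ≡ 212^2 = 44944 ≡ 60
21^8 ≡ 60^2 = 3600 ≡ 165
21^16 ≡ 165^2 = 27225 ≡ 203
21^32 ≡ 203^2 = 41209 ≡ 218
33 = 32 + 1, so 21^33 ≡ 218·21 ≡ 227 (mod 229)
104·227 = 23608 ≡ 21 (mod 229)
22 ≠ 21, so verification fails.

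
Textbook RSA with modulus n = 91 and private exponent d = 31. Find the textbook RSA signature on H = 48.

48

H^31 mod 91 = 48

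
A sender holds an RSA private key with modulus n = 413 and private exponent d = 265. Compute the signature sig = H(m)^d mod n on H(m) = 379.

281

(H(m))^2 ≡ 379^2 = 143641 ≡ 330
(H(m))^4 ≡ 330^2 = 108900 ≡ 281
(H(m))^8 ≡ 281^2 = 78961 ≡ 78
(H(m))^16 ≡ 78^2 = 6084 ≡ 302
(H(m))^32 ≡ 302^2 = 91204 ≡ 344
(H(m))^64 ≡ 344^2 = 118336 ≡ 218
(H(m))^128 ≡ 218^2 = 47524 ≡ 29
(H(m))^256 ≡ 29^2 = 841 ≡ 15
265 = 256 + 8 + 1, so (H(m))^265 ≡ 15·78·379 ≡ 281 (mod 413)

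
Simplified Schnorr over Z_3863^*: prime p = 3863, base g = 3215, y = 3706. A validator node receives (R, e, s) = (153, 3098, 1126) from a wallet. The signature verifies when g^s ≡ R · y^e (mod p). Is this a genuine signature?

g^s mod p:
3215^2 = 10336225 ≡ 2700
3215^4 ≡ 2700^2 = 7290000 ≡ 519
3215^8 ≡ 519^2 = 269361 ≡ 2814
3215^16 ≡ 2814^2 = 7918596 ≡ 3309
3215^32 ≡ 3309^2 = 10949481 ≡ 1739
3215^64 ≡ 1739^2 = 3024121 ≡ 3255
3215^128 ≡ 3255^2 = 10595025 ≡ 2679
3215^256 ≡ 2679^2 = 7177041 ≡ 3450
3215^512 ≡ 3450^2 = 11902500 ≡ 597
3215^1024 ≡ 597^2 = 356409 ≡ 1013
1126 = 1024 + 64 + 32 + 4 + 2, so 3215^1126 ≡ 1013·3255·1739·519·2700 ≡ 1584 (mod 3863)
R · y^e mod p:
3706^2 = 13734436 ≡ 1471
3706^4 ≡ 1471^2 = 2163841 ≡ 561
3706^8 ≡ 561^2 = 314721 ≡ 1818
3706^16 ≡ 1818^2 = 3305124 ≡ 2259
3706^32 ≡ 2259^2 = 5103081 ≡ 58
3706^64 ≡ 58^2 = 3364
3706^128 ≡ 3364^2 = 11316496 ≡ 1769
3706^256 ≡ 1769^2 = 3129361 ≡ 331
3706^512 ≡ 331^2 = 109561 ≡ 1397
3706^1024 ≡ 1397^2 = 1951609 ≡ 794
3706^2048 ≡ 794^2 = 630436 ≡ 767
3098 = 2048 + 1024 + 16 + 8 + 2, so 3706^3098 ≡ 767·794·2259·1818·1471 ≡ 1601 (mod 3863)
153·1601 = 244953 ≡ 1584 (mod 3863)
1584 ≡ 1584 (mod 3863); signature holds.

genuine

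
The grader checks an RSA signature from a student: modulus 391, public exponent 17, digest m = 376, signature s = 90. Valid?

no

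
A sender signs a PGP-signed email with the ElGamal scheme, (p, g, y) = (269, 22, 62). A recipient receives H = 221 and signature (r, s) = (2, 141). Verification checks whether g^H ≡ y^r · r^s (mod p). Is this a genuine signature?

Left side g^H mod p:
22^2 = 484 ≡ 215
22^4 ≡ 215^2 = 46225 ≡ 226
22^8 ≡ 226^2 = 51076 ≡ 235
22^16 ≡ 235^2 = 55225 ≡ 80
22^32 ≡ 80^2 = 6400 ≡ 213
22^64 ≡ 213^2 = 45369 ≡ 177
22^128 ≡ 177^2 = 31329 ≡ 125
221 = 128 + 64 + 16 + 8 + 4 + 1, so 22^221 ≡ 125·177·80·235·226·22 ≡ 168 (mod 269)
Right side y^r · r^s mod p:
62^2 = 3844 ≡ 78
2^2 = 4
2^4 ≡ 4^2 = 16
2^8 ≡ 16^2 = 256
2^16 ≡ 256^2 = 65536 ≡ 169
2^32 ≡ 169^2 = 28561 ≡ 47
2^64 ≡ 47^2 = 2209 ≡ 57
2^128 ≡ 57^2 = 3249 ≡ 21
141 = 128 + 8 + 4 + 1, so 2^141 ≡ 21·256·16·2 ≡ 141 (mod 269)
78·141 = 10998 ≡ 238 (mod 269)
168 ≠ 238, so verification fails.

forged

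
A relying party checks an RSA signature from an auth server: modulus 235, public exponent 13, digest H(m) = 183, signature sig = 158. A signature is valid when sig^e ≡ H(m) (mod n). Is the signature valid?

sig^2 ≡ 158^2 = 24964 ≡ 54
sig^4 ≡ 54^2 = 2916 ≡ 96
sig^8 ≡ 96^2 = 9216 ≡ 51
13 = 8 + 4 + 1, so sig^13 ≡ 51·96·158 ≡ 183 (mod 235)
183 = H(m), so the signature checks out.

valid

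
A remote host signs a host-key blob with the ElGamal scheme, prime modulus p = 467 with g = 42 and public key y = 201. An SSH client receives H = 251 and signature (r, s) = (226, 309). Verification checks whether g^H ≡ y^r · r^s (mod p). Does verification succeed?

fails

Left side g^H mod p:
42^251 mod 467 = 98
Right side y^r · r^s mod p:
201^226 mod 467 = 436
226^309 mod 467 = 93
436·93 = 40548 ≡ 386 (mod 467)
98 ≠ 386, so verification fails.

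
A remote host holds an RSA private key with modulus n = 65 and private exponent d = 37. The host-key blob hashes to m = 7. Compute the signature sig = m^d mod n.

7

m^2 ≡ 7^2 = 49
m^4 ≡ 49^2 = 2401 ≡ 61
m^8 ≡ 61^2 = 3721 ≡ 16
m^16 ≡ 16^2 = 256 ≡ 61
m^32 ≡ 61^2 = 3721 ≡ 16
37 = 32 + 4 + 1, so m^37 ≡ 16·61·7 ≡ 7 (mod 65)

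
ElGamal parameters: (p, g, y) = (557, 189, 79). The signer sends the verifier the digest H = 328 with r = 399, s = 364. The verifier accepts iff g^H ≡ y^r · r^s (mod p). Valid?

no

Left side g^H mod p:
189^2 = 35721 ≡ 73
189^4 ≡ 73^2 = 5329 ≡ 316
189^8 ≡ 316^2 = 99856 ≡ 153
189^16 ≡ 153^2 = 23409 ≡ 15
189^32 ≡ 15^2 = 225
189^64 ≡ 225^2 = 50625 ≡ 495
189^128 ≡ 495^2 = 245025 ≡ 502
189^256 ≡ 502^2 = 252004 ≡ 240
328 = 256 + 64 + 8, so 189^328 ≡ 240·495·153 ≡ 376 (mod 557)
Right side y^r · r^s mod p:
79^2 = 6241 ≡ 114
79^4 ≡ 114^2 = 12996 ≡ 185
79^8 ≡ 185^2 = 34225 ≡ 248
79^16 ≡ 248^2 = 61504 ≡ 234
79^32 ≡ 234^2 = 54756 ≡ 170
79^64 ≡ 170^2 = 28900 ≡ 493
79^128 ≡ 493^2 = 243049 ≡ 197
79^256 ≡ 197^2 = 38809 ≡ 376
399 = 256 + 128 + 8 + 4 + 2 + 1, so 79^399 ≡ 376·197·248·185·114·79 ≡ 65 (mod 557)
399^2 = 159201 ≡ 456
399^4 ≡ 456^2 = 207936 ≡ 175
399^8 ≡ 175^2 = 30625 ≡ 547
399^16 ≡ 547^2 = 299209 ≡ 100
399^32 ≡ 100^2 = 10000 ≡ 531
399^64 ≡ 531^2 = 281961 ≡ 119
399^128 ≡ 119^2 = 14161 ≡ 236
399^256 ≡ 236^2 = 55696 ≡ 553
364 = 256 + 64 + 32 + 8 + 4, so 399^364 ≡ 553·119·531·547·175 ≡ 388 (mod 557)
65·388 = 25220 ≡ 155 (mod 557)
376 ≠ 155, so verification fails.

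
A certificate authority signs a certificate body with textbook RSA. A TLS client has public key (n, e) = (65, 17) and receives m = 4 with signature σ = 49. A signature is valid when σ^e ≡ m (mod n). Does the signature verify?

σ^2 ≡ 49^2 = 2401 ≡ 61
σ^4 ≡ 61^2 = 3721 ≡ 16
σ^8 ≡ 16^2 = 256 ≡ 61
σ^16 ≡ 61^2 = 3721 ≡ 16
17 = 16 + 1, so σ^17 ≡ 16·49 ≡ 4 (mod 65)
Since 4 equals the digest 4, verification succeeds.

verifies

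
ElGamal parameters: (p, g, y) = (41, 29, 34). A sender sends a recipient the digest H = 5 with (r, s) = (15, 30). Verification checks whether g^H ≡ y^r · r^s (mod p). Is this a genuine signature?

Left side g^H mod p:
Squares mod 41: 29^1≡29, 29^2≡21, 29^4≡31
5 = 4 + 1, so 29^5 ≡ 31·29 ≡ 38 (mod 41)
Right side y^r · r^s mod p:
Squares mod 41: 34^1≡34, 34^2≡8, 34^4≡23, 34^8≡37
15 = 8 + 4 + 2 + 1, so 34^15 ≡ 37·23·8·34 ≡ 27 (mod 41)
Squares mod 41: 15^1≡15, 15^2≡20, 15^4≡31, 15^8≡18, 15^16≡37
30 = 16 + 8 + 4 + 2, so 15^30 ≡ 37·18·31·20 ≡ 9 (mod 41)
27·9 = 243 ≡ 38 (mod 41)
38 ≡ 38 (mod 41), so the signature is genuine.

genuine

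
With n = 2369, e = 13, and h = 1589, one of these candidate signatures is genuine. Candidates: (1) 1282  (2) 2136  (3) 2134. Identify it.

Candidate 1: 1282^13 mod 2369 = 355
Candidate 2: 2136^13 mod 2369 = 1302
Candidate 3: 2134^13 mod 2369 = 1589
  → matches h = 1589

3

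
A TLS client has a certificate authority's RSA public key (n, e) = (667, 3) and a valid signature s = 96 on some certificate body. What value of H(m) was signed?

294

s^2 ≡ 96^2 = 9216 ≡ 545
3 = 2 + 1, so s^3 ≡ 545·96 ≡ 294 (mod 667)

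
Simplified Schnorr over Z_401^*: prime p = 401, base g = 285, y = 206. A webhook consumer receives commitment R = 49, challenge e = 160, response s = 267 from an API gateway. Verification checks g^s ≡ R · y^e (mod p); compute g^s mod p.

285^2 = 81225 ≡ 223
285^4 ≡ 223^2 = 49729 ≡ 5
285^8 ≡ 5^2 = 25
285^16 ≡ 25^2 = 625 ≡ 224
285^32 ≡ 224^2 = 50176 ≡ 51
285^64 ≡ 51^2 = 2601 ≡ 195
285^128 ≡ 195^2 = 38025 ≡ 331
285^256 ≡ 331^2 = 109561 ≡ 88
267 = 256 + 8 + 2 + 1, so 285^267 ≡ 88·25·223·285 ≡ 320 (mod 401)

320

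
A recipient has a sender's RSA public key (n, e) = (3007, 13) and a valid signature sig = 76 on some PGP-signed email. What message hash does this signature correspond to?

sig^13 mod 3007 = 2508

2508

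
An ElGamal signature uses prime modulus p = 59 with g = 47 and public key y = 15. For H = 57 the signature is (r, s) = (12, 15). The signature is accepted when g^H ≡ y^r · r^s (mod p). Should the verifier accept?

Left side g^H mod p:
47^2 = 2209 ≡ 26
47^4 ≡ 26^2 = 676 ≡ 27
47^8 ≡ 27^2 = 729 ≡ 21
47^16 ≡ 21^2 = 441 ≡ 28
47^32 ≡ 28^2 = 784 ≡ 17
57 = 32 + 16 + 8 + 1, so 47^57 ≡ 17·28·21·47 ≡ 54 (mod 59)
Right side y^r · r^s mod p:
15^2 = 225 ≡ 48
15^4 ≡ 48^2 = 2304 ≡ 3
15^8 ≡ 3^2 = 9
12 = 8 + 4, so 15^12 ≡ 9·3 ≡ 27 (mod 59)
12^2 = 144 ≡ 26
12^4 ≡ 26^2 = 676 ≡ 27
12^8 ≡ 27^2 = 729 ≡ 21
15 = 8 + 4 + 2 + 1, so 12^15 ≡ 21·27·26·12 ≡ 22 (mod 59)
27·22 = 594 ≡ 4 (mod 59)
54 ≠ 4, so verification fails.

reject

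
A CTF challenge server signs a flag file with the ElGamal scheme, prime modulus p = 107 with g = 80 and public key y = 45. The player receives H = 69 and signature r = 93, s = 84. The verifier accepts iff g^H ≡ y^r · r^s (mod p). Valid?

Left side g^H mod p:
80^69 mod 107 = 59
Right side y^r · r^s mod p:
45^93 mod 107 = 21
93^84 mod 107 = 33
21·33 = 693 ≡ 51 (mod 107)
59 ≠ 51, so verification fails.

no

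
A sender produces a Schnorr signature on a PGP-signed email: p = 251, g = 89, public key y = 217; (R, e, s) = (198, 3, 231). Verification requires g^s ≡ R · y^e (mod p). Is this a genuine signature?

g^s mod p:
Squares mod 251: 89^1≡89, 89^2≡140, 89^4≡22, 89^8≡233, 89^16≡73, 89^32≡58, 89^64≡101, 89^128≡161
231 = 128 + 64 + 32 + 4 + 2 + 1, so 89^231 ≡ 161·101·58·22·140·89 ≡ 154 (mod 251)
R · y^e mod p:
Squares mod 251: 217^1≡217, 217^2≡152
3 = 2 + 1, so 217^3 ≡ 152·217 ≡ 103 (mod 251)
198·103 = 20394 ≡ 63 (mod 251)
154 ≠ 63; the check fails.

forged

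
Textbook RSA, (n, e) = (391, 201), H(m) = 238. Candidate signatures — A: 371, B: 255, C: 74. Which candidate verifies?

B

Candidate A: Squares mod 391: 371^1≡371, 371^2≡9, 371^4≡81, 371^8≡305, 371^16≡358, 371^32≡307, 371^64≡18, 371^128≡324; 201 = 128 + 64 + 8 + 1, so 371^201 ≡ 324·18·305·371 ≡ 326 (mod 391)
Candidate B: Squares mod 391: 255^1≡255, 255^2≡119, 255^4≡85, 255^8≡187, 255^16≡170, 255^32≡357, 255^64≡374, 255^128≡289; 201 = 128 + 64 + 8 + 1, so 255^201 ≡ 289·374·187·255 ≡ 238 (mod 391)
  → matches H(m) = 238
Candidate C: Squares mod 391: 74^1≡74, 74^2≡2, 74^4≡4, 74^8≡16, 74^16≡256, 74^32≡239, 74^64≡35, 74^128≡52; 201 = 128 + 64 + 8 + 1, so 74^201 ≡ 52·35·16·74 ≡ 79 (mod 391)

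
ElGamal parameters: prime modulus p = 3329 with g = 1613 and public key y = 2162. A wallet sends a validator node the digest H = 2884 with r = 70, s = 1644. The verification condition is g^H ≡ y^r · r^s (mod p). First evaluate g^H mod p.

Squares mod 3329: 1613^1≡1613, 1613^2≡1820, 1613^4≡45, 1613^8≡2025, 1613^16≡2626, 1613^32≡1517, 1613^64≡950, 1613^128≡341, 1613^256≡3095, 1613^512≡1492, 1613^1024≡2292, 1613^2048≡102
2884 = 2048 + 512 + 256 + 64 + 4, so 1613^2884 ≡ 102·1492·3095·950·45 ≡ 2068 (mod 3329)

2068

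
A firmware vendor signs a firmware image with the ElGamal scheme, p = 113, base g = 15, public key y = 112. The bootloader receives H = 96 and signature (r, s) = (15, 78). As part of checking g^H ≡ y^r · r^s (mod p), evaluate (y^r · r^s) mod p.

1

Squares mod 113: 112^1≡112, 112^2≡1, 112^4≡1, 112^8≡1
15 = 8 + 4 + 2 + 1, so 112^15 ≡ 1·1·1·112 ≡ 112 (mod 113)
Squares mod 113: 15^1≡15, 15^2≡112, 15^4≡1, 15^8≡1, 15^16≡1, 15^32≡1, 15^64≡1
78 = 64 + 8 + 4 + 2, so 15^78 ≡ 1·1·1·112 ≡ 112 (mod 113)
y^r · r^s ≡ 112·112 = 12544 ≡ 1 (mod 113)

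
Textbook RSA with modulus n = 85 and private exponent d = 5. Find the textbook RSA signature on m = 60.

m^2 ≡ 60^2 = 3600 ≡ 30
m^4 ≡ 30^2 = 900 ≡ 50
5 = 4 + 1, so m^5 ≡ 50·60 ≡ 25 (mod 85)

25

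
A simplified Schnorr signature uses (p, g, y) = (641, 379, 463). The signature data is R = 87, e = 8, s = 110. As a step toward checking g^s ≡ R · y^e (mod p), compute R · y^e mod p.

601

463^2 = 214369 ≡ 275
463^4 ≡ 275^2 = 75625 ≡ 628
463^8 ≡ 628^2 = 394384 ≡ 169
R · y^e ≡ 87·169 = 14703 ≡ 601 (mod 641)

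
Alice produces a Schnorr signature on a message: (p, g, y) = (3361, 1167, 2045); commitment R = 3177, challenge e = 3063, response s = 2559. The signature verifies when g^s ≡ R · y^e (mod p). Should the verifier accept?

reject

g^s mod p:
1167^2 = 1361889 ≡ 684
1167^4 ≡ 684^2 = 467856 ≡ 677
1167^8 ≡ 677^2 = 458329 ≡ 1233
1167^16 ≡ 1233^2 = 1520289 ≡ 1117
1167^32 ≡ 1117^2 = 1247689 ≡ 758
1167^64 ≡ 758^2 = 574564 ≡ 3194
1167^128 ≡ 3194^2 = 10201636 ≡ 1001
1167^256 ≡ 1001^2 = 1002001 ≡ 423
1167^512 ≡ 423^2 = 178929 ≡ 796
1167^1024 ≡ 796^2 = 633616 ≡ 1748
1167^2048 ≡ 1748^2 = 3055504 ≡ 355
2559 = 2048 + 256 + 128 + 64 + 32 + 16 + 8 + 4 + 2 + 1, so 1167^2559 ≡ 355·423·1001·3194·758·1117·1233·677·684·1167 ≡ 1734 (mod 3361)
R · y^e mod p:
2045^2 = 4182025 ≡ 941
2045^4 ≡ 941^2 = 885481 ≡ 1538
2045^8 ≡ 1538^2 = 2365444 ≡ 2661
2045^16 ≡ 2661^2 = 7080921 ≡ 2655
2045^32 ≡ 2655^2 = 7049025 ≡ 1008
2045^64 ≡ 1008^2 = 1016064 ≡ 1042
2045^128 ≡ 1042^2 = 1085764 ≡ 161
2045^256 ≡ 161^2 = 25921 ≡ 2394
2045^512 ≡ 2394^2 = 5731236 ≡ 731
2045^1024 ≡ 731^2 = 534361 ≡ 3323
2045^2048 ≡ 3323^2 = 11042329 ≡ 1444
3063 = 2048 + 512 + 256 + 128 + 64 + 32 + 16 + 4 + 2 + 1, so 2045^3063 ≡ 1444·731·2394·161·1042·1008·2655·1538·941·2045 ≡ 2229 (mod 3361)
3177·2229 = 7081533 ≡ 3267 (mod 3361)
1734 ≠ 3267; the check fails.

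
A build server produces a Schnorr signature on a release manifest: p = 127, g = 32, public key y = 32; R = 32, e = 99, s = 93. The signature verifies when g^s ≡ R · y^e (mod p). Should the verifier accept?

g^s mod p:
32^2 = 1024 ≡ 8
32^4 ≡ 8^2 = 64
32^8 ≡ 64^2 = 4096 ≡ 32
32^16 ≡ 32^2 = 1024 ≡ 8
32^32 ≡ 8^2 = 64
32^64 ≡ 64^2 = 4096 ≡ 32
93 = 64 + 16 + 8 + 4 + 1, so 32^93 ≡ 32·8·32·64·32 ≡ 8 (mod 127)
R · y^e mod p:
32^2 = 1024 ≡ 8
32^4 ≡ 8^2 = 64
32^8 ≡ 64^2 = 4096 ≡ 32
32^16 ≡ 32^2 = 1024 ≡ 8
32^32 ≡ 8^2 = 64
32^64 ≡ 64^2 = 4096 ≡ 32
99 = 64 + 32 + 2 + 1, so 32^99 ≡ 32·64·8·32 ≡ 32 (mod 127)
32·32 = 1024 ≡ 8 (mod 127)
8 ≡ 8 (mod 127); signature holds.

accept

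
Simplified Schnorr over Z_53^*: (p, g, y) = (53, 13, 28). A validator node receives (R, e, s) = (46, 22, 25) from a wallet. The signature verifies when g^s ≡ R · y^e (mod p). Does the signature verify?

verifies

g^s mod p:
Squares mod 53: 13^1≡13, 13^2≡10, 13^4≡47, 13^8≡36, 13^16≡24
25 = 16 + 8 + 1, so 13^25 ≡ 24·36·13 ≡ 49 (mod 53)
R · y^e mod p:
Squares mod 53: 28^1≡28, 28^2≡42, 28^4≡15, 28^8≡13, 28^16≡10
22 = 16 + 4 + 2, so 28^22 ≡ 10·15·42 ≡ 46 (mod 53)
46·46 = 2116 ≡ 49 (mod 53)
49 ≡ 49 (mod 53); signature holds.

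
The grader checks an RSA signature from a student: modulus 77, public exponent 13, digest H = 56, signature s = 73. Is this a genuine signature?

s^2 ≡ 73^2 = 5329 ≡ 16
s^4 ≡ 16^2 = 256 ≡ 25
s^8 ≡ 25^2 = 625 ≡ 9
13 = 8 + 4 + 1, so s^13 ≡ 9·25·73 ≡ 24 (mod 77)
24 ≠ 56, so verification fails.

forged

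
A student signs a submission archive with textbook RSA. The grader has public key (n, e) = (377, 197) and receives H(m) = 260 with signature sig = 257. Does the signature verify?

Squares mod 377: sig^1≡257, sig^2≡74, sig^4≡198, sig^8≡373, sig^16≡16, sig^32≡256, sig^64≡315, sig^128≡74
197 = 128 + 64 + 4 + 1, so sig^197 ≡ 74·315·198·257 ≡ 199 (mod 377)
sig^197 mod 377 = 199, but H(m) = 260.

does not verify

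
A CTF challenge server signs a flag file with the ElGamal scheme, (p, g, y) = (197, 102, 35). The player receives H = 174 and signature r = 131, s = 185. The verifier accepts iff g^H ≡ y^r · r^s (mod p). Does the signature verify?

Left side g^H mod p:
102^2 = 10404 ≡ 160
102^4 ≡ 160^2 = 25600 ≡ 187
102^8 ≡ 187^2 = 34969 ≡ 100
102^16 ≡ 100^2 = 10000 ≡ 150
102^32 ≡ 150^2 = 22500 ≡ 42
102^64 ≡ 42^2 = 1764 ≡ 188
102^128 ≡ 188^2 = 35344 ≡ 81
174 = 128 + 32 + 8 + 4 + 2, so 102^174 ≡ 81·42·100·187·160 ≡ 62 (mod 197)
Right side y^r · r^s mod p:
35^2 = 1225 ≡ 43
35^4 ≡ 43^2 = 1849 ≡ 76
35^8 ≡ 76^2 = 5776 ≡ 63
35^16 ≡ 63^2 = 3969 ≡ 29
35^32 ≡ 29^2 = 841 ≡ 53
35^64 ≡ 53^2 = 2809 ≡ 51
35^128 ≡ 51^2 = 2601 ≡ 40
131 = 128 + 2 + 1, so 35^131 ≡ 40·43·35 ≡ 115 (mod 197)
131^2 = 17161 ≡ 22
131^4 ≡ 22^2 = 484 ≡ 90
131^8 ≡ 90^2 = 8100 ≡ 23
131^16 ≡ 23^2 = 529 ≡ 135
131^32 ≡ 135^2 = 18225 ≡ 101
131^64 ≡ 101^2 = 10201 ≡ 154
131^128 ≡ 154^2 = 23716 ≡ 76
185 = 128 + 32 + 16 + 8 + 1, so 131^185 ≡ 76·101·135·23·131 ≡ 153 (mod 197)
115·153 = 17595 ≡ 62 (mod 197)
62 ≡ 62 (mod 197), so the signature is genuine.

verifies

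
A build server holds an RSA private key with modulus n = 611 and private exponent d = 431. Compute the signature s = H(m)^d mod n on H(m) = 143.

130

Squares mod 611: (H(m))^1≡143, (H(m))^2≡286, (H(m))^4≡533, (H(m))^8≡585, (H(m))^16≡65, (H(m))^32≡559, (H(m))^64≡260, (H(m))^128≡390, (H(m))^256≡572
431 = 256 + 128 + 32 + 8 + 4 + 2 + 1, so (H(m))^431 ≡ 572·390·559·585·533·286·143 ≡ 130 (mod 611)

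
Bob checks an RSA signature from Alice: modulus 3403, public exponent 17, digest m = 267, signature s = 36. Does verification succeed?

Squares mod 3403: s^1≡36, s^2≡1296, s^4≡1937, s^8≡1863, s^16≡3112
17 = 16 + 1, so s^17 ≡ 3112·36 ≡ 3136 (mod 3403)
The recovered value 3136 does not match the digest 267.

fails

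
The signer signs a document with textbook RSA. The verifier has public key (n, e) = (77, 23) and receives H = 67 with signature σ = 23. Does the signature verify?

σ^2 ≡ 23^2 = 529 ≡ 67
σ^4 ≡ 67^2 = 4489 ≡ 23
σ^8 ≡ 23^2 = 529 ≡ 67
σ^16 ≡ 67^2 = 4489 ≡ 23
23 = 16 + 4 + 2 + 1, so σ^23 ≡ 23·23·67·23 ≡ 67 (mod 77)
Since 67 equals the digest 67, verification succeeds.

verifies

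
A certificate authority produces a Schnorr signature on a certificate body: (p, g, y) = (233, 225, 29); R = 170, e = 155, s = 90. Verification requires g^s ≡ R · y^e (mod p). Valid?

no

g^s mod p:
225^90 mod 233 = 46
R · y^e mod p:
29^155 mod 233 = 116
170·116 = 19720 ≡ 148 (mod 233)
46 ≠ 148; the check fails.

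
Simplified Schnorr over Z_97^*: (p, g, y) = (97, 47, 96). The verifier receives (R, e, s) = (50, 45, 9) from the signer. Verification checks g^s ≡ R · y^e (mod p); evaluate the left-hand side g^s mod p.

47

47^2 = 2209 ≡ 75
47^4 ≡ 75^2 = 5625 ≡ 96
47^8 ≡ 96^2 = 9216 ≡ 1
9 = 8 + 1, so 47^9 ≡ 1·47 ≡ 47 (mod 97)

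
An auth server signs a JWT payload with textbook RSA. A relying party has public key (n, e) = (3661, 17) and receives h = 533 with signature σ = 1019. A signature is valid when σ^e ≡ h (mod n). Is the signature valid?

invalid

σ^2 ≡ 1019^2 = 1038361 ≡ 2298
σ^4 ≡ 2298^2 = 5280804 ≡ 1642
σ^8 ≡ 1642^2 = 2696164 ≡ 1668
σ^16 ≡ 1668^2 = 2782224 ≡ 3525
17 = 16 + 1, so σ^17 ≡ 3525·1019 ≡ 534 (mod 3661)
The recovered value 534 does not match the digest 533.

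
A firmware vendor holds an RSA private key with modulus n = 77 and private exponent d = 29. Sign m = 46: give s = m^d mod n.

m^2 ≡ 46^2 = 2116 ≡ 37
m^4 ≡ 37^2 = 1369 ≡ 60
m^8 ≡ 60^2 = 3600 ≡ 58
m^16 ≡ 58^2 = 3364 ≡ 53
29 = 16 + 8 + 4 + 1, so m^29 ≡ 53·58·60·46 ≡ 72 (mod 77)

72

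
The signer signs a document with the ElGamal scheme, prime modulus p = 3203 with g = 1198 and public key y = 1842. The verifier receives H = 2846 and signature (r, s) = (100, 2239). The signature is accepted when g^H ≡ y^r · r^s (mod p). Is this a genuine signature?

Left side g^H mod p:
1198^2 = 1435204 ≡ 260
1198^4 ≡ 260^2 = 67600 ≡ 337
1198^8 ≡ 337^2 = 113569 ≡ 1464
1198^16 ≡ 1464^2 = 2143296 ≡ 489
1198^32 ≡ 489^2 = 239121 ≡ 2099
1198^64 ≡ 2099^2 = 4405801 ≡ 1676
1198^128 ≡ 1676^2 = 2808976 ≡ 3148
1198^256 ≡ 3148^2 = 9909904 ≡ 3025
1198^512 ≡ 3025^2 = 9150625 ≡ 2857
1198^1024 ≡ 2857^2 = 8162449 ≡ 1205
1198^2048 ≡ 1205^2 = 1452025 ≡ 1066
2846 = 2048 + 512 + 256 + 16 + 8 + 4 + 2, so 1198^2846 ≡ 1066·2857·3025·489·1464·337·260 ≡ 2463 (mod 3203)
Right side y^r · r^s mod p:
1842^2 = 3392964 ≡ 987
1842^4 ≡ 987^2 = 974169 ≡ 457
1842^8 ≡ 457^2 = 208849 ≡ 654
1842^16 ≡ 654^2 = 427716 ≡ 1717
1842^32 ≡ 1717^2 = 2948089 ≡ 1329
1842^64 ≡ 1329^2 = 1766241 ≡ 1388
100 = 64 + 32 + 4, so 1842^100 ≡ 1388·1329·457 ≡ 1988 (mod 3203)
100^2 = 10000 ≡ 391
100^4 ≡ 391^2 = 152881 ≡ 2340
100^8 ≡ 2340^2 = 5475600 ≡ 1673
100^16 ≡ 1673^2 = 2798929 ≡ 2710
100^32 ≡ 2710^2 = 7344100 ≡ 2824
100^64 ≡ 2824^2 = 7974976 ≡ 2709
100^128 ≡ 2709^2 = 7338681 ≡ 608
100^256 ≡ 608^2 = 369664 ≡ 1319
100^512 ≡ 1319^2 = 1739761 ≡ 532
100^1024 ≡ 532^2 = 283024 ≡ 1160
100^2048 ≡ 1160^2 = 1345600 ≡ 340
2239 = 2048 + 128 + 32 + 16 + 8 + 4 + 2 + 1, so 100^2239 ≡ 340·608·2824·2710·1673·2340·391·100 ≡ 2482 (mod 3203)
1988·2482 = 4934216 ≡ 1596 (mod 3203)
2463 ≠ 1596, so verification fails.

forged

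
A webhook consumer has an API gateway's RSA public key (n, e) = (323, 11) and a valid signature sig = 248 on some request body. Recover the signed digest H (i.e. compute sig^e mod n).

20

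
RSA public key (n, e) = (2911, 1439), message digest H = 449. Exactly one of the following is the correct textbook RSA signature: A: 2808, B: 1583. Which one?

Candidate A: 2808^2 = 7884864 ≡ 1876; 2808^4 ≡ 1876^2 = 3519376 ≡ 2888; 2808^8 ≡ 2888^2 = 8340544 ≡ 529; 2808^16 ≡ 529^2 = 279841 ≡ 385; 2808^32 ≡ 385^2 = 148225 ≡ 2675; 2808^64 ≡ 2675^2 = 7155625 ≡ 387; 2808^128 ≡ 387^2 = 149769 ≡ 1308; 2808^256 ≡ 1308^2 = 1710864 ≡ 2107; 2808^512 ≡ 2107^2 = 4439449 ≡ 174; 2808^1024 ≡ 174^2 = 30276 ≡ 1166; 1439 = 1024 + 256 + 128 + 16 + 8 + 4 + 2 + 1, so 2808^1439 ≡ 1166·2107·1308·385·529·2888·1876·2808 ≡ 449 (mod 2911)
  → matches H = 449
Candidate B: 1583^2 = 2505889 ≡ 2429; 1583^4 ≡ 2429^2 = 5900041 ≡ 2355; 1583^8 ≡ 2355^2 = 5546025 ≡ 570; 1583^16 ≡ 570^2 = 324900 ≡ 1779; 1583^32 ≡ 1779^2 = 3164841 ≡ 584; 1583^64 ≡ 584^2 = 341056 ≡ 469; 1583^128 ≡ 469^2 = 219961 ≡ 1636; 1583^256 ≡ 1636^2 = 2676496 ≡ 1287; 1583^512 ≡ 1287^2 = 1656369 ≡ 10; 1583^1024 ≡ 10^2 = 100; 1439 = 1024 + 256 + 128 + 16 + 8 + 4 + 2 + 1, so 1583^1439 ≡ 100·1287·1636·1779·570·2355·2429·1583 ≡ 556 (mod 2911)

A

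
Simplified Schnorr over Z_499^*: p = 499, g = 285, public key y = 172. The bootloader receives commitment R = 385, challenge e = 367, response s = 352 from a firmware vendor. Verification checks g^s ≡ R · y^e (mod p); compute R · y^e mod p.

Squares mod 499: 172^1≡172, 172^2≡143, 172^4≡489, 172^8≡100, 172^16≡20, 172^32≡400, 172^64≡320, 172^128≡105, 172^256≡47
367 = 256 + 64 + 32 + 8 + 4 + 2 + 1, so 172^367 ≡ 47·320·400·100·489·143·172 ≡ 227 (mod 499)
R · y^e ≡ 385·227 = 87395 ≡ 70 (mod 499)

70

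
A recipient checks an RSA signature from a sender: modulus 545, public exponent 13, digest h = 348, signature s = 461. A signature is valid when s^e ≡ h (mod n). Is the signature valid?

s^13 mod 545 = 131
The recovered value 131 does not match the digest 348.

invalid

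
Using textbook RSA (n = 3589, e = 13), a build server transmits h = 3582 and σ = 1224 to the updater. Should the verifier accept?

accept

σ^2 ≡ 1224^2 = 1498176 ≡ 1563
σ^4 ≡ 1563^2 = 2442969 ≡ 2449
σ^8 ≡ 2449^2 = 5997601 ≡ 382
13 = 8 + 4 + 1, so σ^13 ≡ 382·2449·1224 ≡ 3582 (mod 3589)
σ^13 mod 3589 = 3582 matches h.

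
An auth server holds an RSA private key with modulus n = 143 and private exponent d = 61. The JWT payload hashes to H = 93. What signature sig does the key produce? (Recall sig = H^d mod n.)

H^61 mod 143 = 93

93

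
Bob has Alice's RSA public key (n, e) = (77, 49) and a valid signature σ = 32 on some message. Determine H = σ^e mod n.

Squares mod 77: σ^1≡32, σ^2≡23, σ^4≡67, σ^8≡23, σ^16≡67, σ^32≡23
49 = 32 + 16 + 1, so σ^49 ≡ 23·67·32 ≡ 32 (mod 77)

32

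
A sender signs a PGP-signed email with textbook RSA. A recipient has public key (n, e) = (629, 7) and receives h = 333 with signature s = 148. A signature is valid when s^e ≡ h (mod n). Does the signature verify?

does not verify

Squares mod 629: s^1≡148, s^2≡518, s^4≡370
7 = 4 + 2 + 1, so s^7 ≡ 370·518·148 ≡ 296 (mod 629)
The recovered value 296 does not match the digest 333.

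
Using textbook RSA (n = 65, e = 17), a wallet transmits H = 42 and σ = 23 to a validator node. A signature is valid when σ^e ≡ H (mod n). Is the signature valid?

invalid

σ^2 ≡ 23^2 = 529 ≡ 9
σ^4 ≡ 9^2 = 81 ≡ 16
σ^8 ≡ 16^2 = 256 ≡ 61
σ^16 ≡ 61^2 = 3721 ≡ 16
17 = 16 + 1, so σ^17 ≡ 16·23 ≡ 43 (mod 65)
43 ≠ 42, so verification fails.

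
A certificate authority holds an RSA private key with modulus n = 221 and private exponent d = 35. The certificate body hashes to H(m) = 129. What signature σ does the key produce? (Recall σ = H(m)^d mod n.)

116

Squares mod 221: (H(m))^1≡129, (H(m))^2≡66, (H(m))^4≡157, (H(m))^8≡118, (H(m))^16≡1, (H(m))^32≡1
35 = 32 + 2 + 1, so (H(m))^35 ≡ 1·66·129 ≡ 116 (mod 221)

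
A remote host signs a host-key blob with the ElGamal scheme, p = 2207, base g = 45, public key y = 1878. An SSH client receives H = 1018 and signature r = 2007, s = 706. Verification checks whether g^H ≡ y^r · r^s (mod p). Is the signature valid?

valid

Left side g^H mod p:
Squares mod 2207: 45^1≡45, 45^2≡2025, 45^4≡19, 45^8≡361, 45^16≡108, 45^32≡629, 45^64≡588, 45^128≡1452, 45^256≡619, 45^512≡1350
1018 = 512 + 256 + 128 + 64 + 32 + 16 + 8 + 2, so 45^1018 ≡ 1350·619·1452·588·629·108·361·2025 ≡ 512 (mod 2207)
Right side y^r · r^s mod p:
Squares mod 2207: 1878^1≡1878, 1878^2≡98, 1878^4≡776, 1878^8≡1872, 1878^16≡1875, 1878^32≡2081, 1878^64≡427, 1878^128≡1355, 1878^256≡2008, 1878^512≡2082, 1878^1024≡176
2007 = 1024 + 512 + 256 + 128 + 64 + 16 + 4 + 2 + 1, so 1878^2007 ≡ 176·2082·2008·1355·427·1875·776·98·1878 ≡ 608 (mod 2207)
Squares mod 2207: 2007^1≡2007, 2007^2≡274, 2007^4≡38, 2007^8≡1444, 2007^16≡1728, 2007^32≡2120, 2007^64≡948, 2007^128≡455, 2007^256≡1774, 2007^512≡2101
706 = 512 + 128 + 64 + 2, so 2007^706 ≡ 2101·455·948·274 ≡ 117 (mod 2207)
608·117 = 71136 ≡ 512 (mod 2207)
512 ≡ 512 (mod 2207), so the signature is genuine.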